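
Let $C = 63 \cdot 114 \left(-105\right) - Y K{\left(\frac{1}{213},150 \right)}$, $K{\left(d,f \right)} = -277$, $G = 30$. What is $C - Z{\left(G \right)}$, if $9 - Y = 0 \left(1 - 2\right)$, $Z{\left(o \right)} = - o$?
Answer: $-751587$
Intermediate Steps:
$Y = 9$ ($Y = 9 - 0 \left(1 - 2\right) = 9 - 0 \left(-1\right) = 9 - 0 = 9 + 0 = 9$)
$C = -751617$ ($C = 63 \cdot 114 \left(-105\right) - 9 \left(-277\right) = 7182 \left(-105\right) - -2493 = -754110 + 2493 = -751617$)
$C - Z{\left(G \right)} = -751617 - \left(-1\right) 30 = -751617 - -30 = -751617 + 30 = -751587$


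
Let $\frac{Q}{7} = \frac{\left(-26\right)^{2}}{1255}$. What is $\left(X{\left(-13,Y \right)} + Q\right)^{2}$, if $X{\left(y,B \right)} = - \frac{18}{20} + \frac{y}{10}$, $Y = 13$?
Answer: $\frac{3884841}{1575025} \approx 2.4665$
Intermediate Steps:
$X{\left(y,B \right)} = - \frac{9}{10} + \frac{y}{10}$ ($X{\left(y,B \right)} = \left(-18\right) \frac{1}{20} + y \frac{1}{10} = - \frac{9}{10} + \frac{y}{10}$)
$Q = \frac{4732}{1255}$ ($Q = 7 \frac{\left(-26\right)^{2}}{1255} = 7 \cdot 676 \cdot \frac{1}{1255} = 7 \cdot \frac{676}{1255} = \frac{4732}{1255} \approx 3.7705$)
$\left(X{\left(-13,Y \right)} + Q\right)^{2} = \left(\left(- \frac{9}{10} + \frac{1}{10} \left(-13\right)\right) + \frac{4732}{1255}\right)^{2} = \left(\left(- \frac{9}{10} - \frac{13}{10}\right) + \frac{4732}{1255}\right)^{2} = \left(- \frac{11}{5} + \frac{4732}{1255}\right)^{2} = \left(\frac{1971}{1255}\right)^{2} = \frac{3884841}{1575025}$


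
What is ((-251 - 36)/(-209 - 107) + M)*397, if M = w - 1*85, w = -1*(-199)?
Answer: 14415467/316 ≈ 45619.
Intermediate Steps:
w = 199
M = 114 (M = 199 - 1*85 = 199 - 85 = 114)
((-251 - 36)/(-209 - 107) + M)*397 = ((-251 - 36)/(-209 - 107) + 114)*397 = (-287/(-316) + 114)*397 = (-287*(-1/316) + 114)*397 = (287/316 + 114)*397 = (36311/316)*397 = 14415467/316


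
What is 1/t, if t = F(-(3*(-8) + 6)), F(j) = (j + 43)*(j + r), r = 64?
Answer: 1/5002 ≈ 0.00019992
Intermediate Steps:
F(j) = (43 + j)*(64 + j) (F(j) = (j + 43)*(j + 64) = (43 + j)*(64 + j))
t = 5002 (t = 2752 + (-(3*(-8) + 6))² + 107*(-(3*(-8) + 6)) = 2752 + (-(-24 + 6))² + 107*(-(-24 + 6)) = 2752 + (-1*(-18))² + 107*(-1*(-18)) = 2752 + 18² + 107*18 = 2752 + 324 + 1926 = 5002)
1/t = 1/5002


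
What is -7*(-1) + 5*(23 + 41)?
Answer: 327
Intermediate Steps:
-7*(-1) + 5*(23 + 41) = 7 + 5*64 = 7 + 320 = 327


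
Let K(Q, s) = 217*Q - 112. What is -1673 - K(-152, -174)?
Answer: 31423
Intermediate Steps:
K(Q, s) = -112 + 217*Q
-1673 - K(-152, -174) = -1673 - (-112 + 217*(-152)) = -1673 - (-112 - 32984) = -1673 - 1*(-33096) = -1673 + 33096 = 31423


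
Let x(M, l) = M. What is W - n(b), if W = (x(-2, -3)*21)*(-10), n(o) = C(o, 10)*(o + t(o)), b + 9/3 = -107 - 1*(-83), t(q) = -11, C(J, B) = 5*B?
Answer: 2320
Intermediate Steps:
b = -27 (b = -3 + (-107 - 1*(-83)) = -3 + (-107 + 83) = -3 - 24 = -27)
n(o) = -550 + 50*o (n(o) = (5*10)*(o - 11) = 50*(-11 + o) = -550 + 50*o)
W = 420 (W = -2*21*(-10) = -42*(-10) = 420)
W - n(b) = 420 - (-550 + 50*(-27)) = 420 - (-550 - 1350) = 420 - 1*(-1900) = 420 + 1900 = 2320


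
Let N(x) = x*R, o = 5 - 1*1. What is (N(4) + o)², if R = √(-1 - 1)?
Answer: -16 + 32*I*√2 ≈ -16.0 + 45.255*I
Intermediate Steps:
o = 4 (o = 5 - 1 = 4)
R = I*√2 (R = √(-2) = I*√2 ≈ 1.4142*I)
N(x) = I*x*√2 (N(x) = x*(I*√2) = I*x*√2)
(N(4) + o)² = (I*4*√2 + 4)² = (4*I*√2 + 4)² = (4 + 4*I*√2)²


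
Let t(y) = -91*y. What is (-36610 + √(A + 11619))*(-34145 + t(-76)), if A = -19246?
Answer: 996853690 - 27229*I*√7627 ≈ 9.9685e+8 - 2.378e+6*I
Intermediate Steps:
(-36610 + √(A + 11619))*(-34145 + t(-76)) = (-36610 + √(-19246 + 11619))*(-34145 - 91*(-76)) = (-36610 + √(-7627))*(-34145 + 6916) = (-36610 + I*√7627)*(-27229) = 996853690 - 27229*I*√7627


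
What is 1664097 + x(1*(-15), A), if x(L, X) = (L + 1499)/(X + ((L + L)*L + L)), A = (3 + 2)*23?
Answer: 457627417/275 ≈ 1.6641e+6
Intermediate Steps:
A = 115 (A = 5*23 = 115)
x(L, X) = (1499 + L)/(L + X + 2*L²) (x(L, X) = (1499 + L)/(X + ((2*L)*L + L)) = (1499 + L)/(X + (2*L² + L)) = (1499 + L)/(X + (L + 2*L²)) = (1499 + L)/(L + X + 2*L²))
1664097 + x(1*(-15), A) = 1664097 + (1499 + 1*(-15))/(1*(-15) + 115 + 2*(1*(-15))²) = 1664097 + (1499 - 15)/(-15 + 115 + 2*(-15)²) = 1664097 + 1484/(-15 + 115 + 2*225) = 1664097 + 1484/(-15 + 115 + 450) = 1664097 + 1484/550 = 1664097 + (1/550)*1484 = 1664097 + 742/275 = 457627417/275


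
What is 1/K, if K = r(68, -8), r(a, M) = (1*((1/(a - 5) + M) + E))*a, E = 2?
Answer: -63/25636 ≈ -0.0024575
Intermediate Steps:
r(a, M) = a*(2 + M + 1/(-5 + a)) (r(a, M) = (1*((1/(a - 5) + M) + 2))*a = (1*((1/(-5 + a) + M) + 2))*a = (1*((M + 1/(-5 + a)) + 2))*a = (1*(2 + M + 1/(-5 + a)))*a = (2 + M + 1/(-5 + a))*a = a*(2 + M + 1/(-5 + a)))
K = -25636/63 (K = 68*(-9 - 5*(-8) + 2*68 - 8*68)/(-5 + 68) = 68*(-9 + 40 + 136 - 544)/63 = 68*(1/63)*(-377) = -25636/63 ≈ -406.92)
1/K = 1/(-25636/63) = -63/25636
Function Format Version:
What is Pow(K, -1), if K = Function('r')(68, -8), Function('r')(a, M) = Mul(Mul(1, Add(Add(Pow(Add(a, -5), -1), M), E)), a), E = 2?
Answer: Rational(-63, 25636) ≈ -0.0024575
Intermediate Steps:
Function('r')(a, M) = Mul(a, Add(2, M, Pow(Add(-5, a), -1))) (Function('r')(a, M) = Mul(Mul(1, Add(Add(Pow(Add(a, -5), -1), M), 2)), a) = Mul(Mul(1, Add(Add(Pow(Add(-5, a), -1), M), 2)), a) = Mul(Mul(1, Add(Add(M, Pow(Add(-5, a), -1)), 2)), a) = Mul(Mul(1, Add(2, M, Pow(Add(-5, a), -1))), a) = Mul(Add(2, M, Pow(Add(-5, a), -1)), a) = Mul(a, Add(2, M, Pow(Add(-5, a), -1))))
K = Rational(-25636, 63) (K = Mul(68, Pow(Add(-5, 68), -1), Add(-9, Mul(-5, -8), Mul(2, 68), Mul(-8, 68))) = Mul(68, Pow(63, -1), Add(-9, 40, 136, -544)) = Mul(68, Rational(1, 63), -377) = Rational(-25636, 63) ≈ -406.92)
Pow(K, -1) = Pow(Rational(-25636, 63), -1) = Rational(-63, 25636)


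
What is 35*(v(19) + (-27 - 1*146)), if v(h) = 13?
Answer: -5600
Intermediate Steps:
35*(v(19) + (-27 - 1*146)) = 35*(13 + (-27 - 1*146)) = 35*(13 + (-27 - 146)) = 35*(13 - 173) = 35*(-160) = -5600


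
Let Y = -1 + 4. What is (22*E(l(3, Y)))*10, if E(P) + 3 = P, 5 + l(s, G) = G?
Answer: -1100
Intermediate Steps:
Y = 3
l(s, G) = -5 + G
E(P) = -3 + P
(22*E(l(3, Y)))*10 = (22*(-3 + (-5 + 3)))*10 = (22*(-3 - 2))*10 = (22*(-5))*10 = -110*10 = -1100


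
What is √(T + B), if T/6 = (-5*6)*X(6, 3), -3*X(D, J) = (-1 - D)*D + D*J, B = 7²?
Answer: I*√1391 ≈ 37.296*I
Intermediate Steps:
B = 49
X(D, J) = -D*J/3 - D*(-1 - D)/3 (X(D, J) = -((-1 - D)*D + D*J)/3 = -(D*(-1 - D) + D*J)/3 = -(D*J + D*(-1 - D))/3 = -D*J/3 - D*(-1 - D)/3)
T = -1440 (T = 6*((-5*6)*((⅓)*6*(1 + 6 - 1*3))) = 6*(-10*6*(1 + 6 - 3)) = 6*(-10*6*4) = 6*(-30*8) = 6*(-240) = -1440)
√(T + B) = √(-1440 + 49) = √(-1391) = I*√1391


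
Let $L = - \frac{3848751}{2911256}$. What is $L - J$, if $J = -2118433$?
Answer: $\frac{6167296933097}{2911256} \approx 2.1184 \cdot 10^{6}$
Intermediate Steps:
$L = - \frac{3848751}{2911256}$ ($L = \left(-3848751\right) \frac{1}{2911256} = - \frac{3848751}{2911256} \approx -1.322$)
$L - J = - \frac{3848751}{2911256} - -2118433 = - \frac{3848751}{2911256} + 2118433 = \frac{6167296933097}{2911256}$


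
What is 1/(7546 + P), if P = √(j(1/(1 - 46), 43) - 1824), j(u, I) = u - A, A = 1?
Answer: 15435/116476243 - 3*I*√410630/2562477346 ≈ 0.00013252 - 7.5022e-7*I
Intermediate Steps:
j(u, I) = -1 + u (j(u, I) = u - 1*1 = u - 1 = -1 + u)
P = I*√410630/15 (P = √((-1 + 1/(1 - 46)) - 1824) = √((-1 + 1/(-45)) - 1824) = √((-1 - 1/45) - 1824) = √(-46/45 - 1824) = √(-82126/45) = I*√410630/15 ≈ 42.72*I)
1/(7546 + P) = 1/(7546 + I*√410630/15)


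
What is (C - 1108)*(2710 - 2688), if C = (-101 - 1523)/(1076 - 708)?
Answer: -562881/23 ≈ -24473.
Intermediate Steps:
C = -203/46 (C = -1624/368 = -1624*1/368 = -203/46 ≈ -4.4130)
(C - 1108)*(2710 - 2688) = (-203/46 - 1108)*(2710 - 2688) = -51171/46*22 = -562881/23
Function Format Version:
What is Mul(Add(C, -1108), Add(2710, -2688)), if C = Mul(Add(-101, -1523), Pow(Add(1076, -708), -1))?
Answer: Rational(-562881, 23) ≈ -24473.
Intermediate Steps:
C = Rational(-203, 46) (C = Mul(-1624, Pow(368, -1)) = Mul(-1624, Rational(1, 368)) = Rational(-203, 46) ≈ -4.4130)
Mul(Add(C, -1108), Add(2710, -2688)) = Mul(Add(Rational(-203, 46), -1108), Add(2710, -2688)) = Mul(Rational(-51171, 46), 22) = Rational(-562881, 23)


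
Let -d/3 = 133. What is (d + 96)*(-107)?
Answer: 32421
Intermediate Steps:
d = -399 (d = -3*133 = -399)
(d + 96)*(-107) = (-399 + 96)*(-107) = -303*(-107) = 32421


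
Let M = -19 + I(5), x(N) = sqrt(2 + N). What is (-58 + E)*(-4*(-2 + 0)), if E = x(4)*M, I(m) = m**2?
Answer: -464 + 48*sqrt(6) ≈ -346.42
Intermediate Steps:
M = 6 (M = -19 + 5**2 = -19 + 25 = 6)
E = 6*sqrt(6) (E = sqrt(2 + 4)*6 = sqrt(6)*6 = 6*sqrt(6) ≈ 14.697)
(-58 + E)*(-4*(-2 + 0)) = (-58 + 6*sqrt(6))*(-4*(-2 + 0)) = (-58 + 6*sqrt(6))*(-4*(-2)) = (-58 + 6*sqrt(6))*8 = -464 + 48*sqrt(6)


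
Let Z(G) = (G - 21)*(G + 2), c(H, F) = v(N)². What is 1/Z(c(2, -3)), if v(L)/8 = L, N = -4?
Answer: 1/1029078 ≈ 9.7174e-7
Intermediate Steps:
v(L) = 8*L
c(H, F) = 1024 (c(H, F) = (8*(-4))² = (-32)² = 1024)
Z(G) = (-21 + G)*(2 + G)
1/Z(c(2, -3)) = 1/(-42 + 1024² - 19*1024) = 1/(-42 + 1048576 - 19456) = 1/1029078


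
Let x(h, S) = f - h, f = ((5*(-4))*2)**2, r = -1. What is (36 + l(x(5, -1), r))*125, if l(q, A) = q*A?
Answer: -194875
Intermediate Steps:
f = 1600 (f = (-20*2)**2 = (-40)**2 = 1600)
x(h, S) = 1600 - h
l(q, A) = A*q
(36 + l(x(5, -1), r))*125 = (36 - (1600 - 1*5))*125 = (36 - (1600 - 5))*125 = (36 - 1*1595)*125 = (36 - 1595)*125 = -1559*125 = -194875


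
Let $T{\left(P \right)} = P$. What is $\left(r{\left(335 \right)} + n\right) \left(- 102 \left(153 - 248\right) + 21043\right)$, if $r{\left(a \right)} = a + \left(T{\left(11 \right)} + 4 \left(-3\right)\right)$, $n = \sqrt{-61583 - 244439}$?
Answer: $10264822 + 30733 i \sqrt{306022} \approx 1.0265 \cdot 10^{7} + 1.7001 \cdot 10^{7} i$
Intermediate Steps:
$n = i \sqrt{306022}$ ($n = \sqrt{-306022} = i \sqrt{306022} \approx 553.19 i$)
$r{\left(a \right)} = -1 + a$ ($r{\left(a \right)} = a + \left(11 + 4 \left(-3\right)\right) = a + \left(11 - 12\right) = a - 1 = -1 + a$)
$\left(r{\left(335 \right)} + n\right) \left(- 102 \left(153 - 248\right) + 21043\right) = \left(\left(-1 + 335\right) + i \sqrt{306022}\right) \left(- 102 \left(153 - 248\right) + 21043\right) = \left(334 + i \sqrt{306022}\right) \left(\left(-102\right) \left(-95\right) + 21043\right) = \left(334 + i \sqrt{306022}\right) \left(9690 + 21043\right) = \left(334 + i \sqrt{306022}\right) 30733 = 10264822 + 30733 i \sqrt{306022}$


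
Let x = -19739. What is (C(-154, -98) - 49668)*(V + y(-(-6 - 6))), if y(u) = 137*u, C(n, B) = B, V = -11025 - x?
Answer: -515476228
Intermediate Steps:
V = 8714 (V = -11025 - 1*(-19739) = -11025 + 19739 = 8714)
(C(-154, -98) - 49668)*(V + y(-(-6 - 6))) = (-98 - 49668)*(8714 + 137*(-(-6 - 6))) = -49766*(8714 + 137*(-1*(-12))) = -49766*(8714 + 137*12) = -49766*(8714 + 1644) = -49766*10358 = -515476228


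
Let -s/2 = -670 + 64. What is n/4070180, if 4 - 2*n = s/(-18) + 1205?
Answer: -179/1285320 ≈ -0.00013926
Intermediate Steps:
s = 1212 (s = -2*(-670 + 64) = -2*(-606) = 1212)
n = -3401/6 (n = 2 - (1212/(-18) + 1205)/2 = 2 - (-1/18*1212 + 1205)/2 = 2 - (-202/3 + 1205)/2 = 2 - ½*3413/3 = 2 - 3413/6 = -3401/6 ≈ -566.83)
n/4070180 = -3401/6/4070180 = -3401/6*1/4070180 = -179/1285320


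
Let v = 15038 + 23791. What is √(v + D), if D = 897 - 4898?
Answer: 2*√8707 ≈ 186.62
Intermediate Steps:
D = -4001
v = 38829
√(v + D) = √(38829 - 4001) = √34828 = 2*√8707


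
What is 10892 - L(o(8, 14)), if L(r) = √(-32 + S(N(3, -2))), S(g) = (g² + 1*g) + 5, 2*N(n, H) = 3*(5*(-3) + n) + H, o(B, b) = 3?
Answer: 10892 - 3*√35 ≈ 10874.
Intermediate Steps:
N(n, H) = -45/2 + H/2 + 3*n/2 (N(n, H) = (3*(5*(-3) + n) + H)/2 = (3*(-15 + n) + H)/2 = ((-45 + 3*n) + H)/2 = (-45 + H + 3*n)/2 = -45/2 + H/2 + 3*n/2)
S(g) = 5 + g + g² (S(g) = (g² + g) + 5 = (g + g²) + 5 = 5 + g + g²)
L(r) = 3*√35 (L(r) = √(-32 + (5 + (-45/2 + (½)*(-2) + (3/2)*3) + (-45/2 + (½)*(-2) + (3/2)*3)²)) = √(-32 + (5 + (-45/2 - 1 + 9/2) + (-45/2 - 1 + 9/2)²)) = √(-32 + (5 - 19 + (-19)²)) = √(-32 + (5 - 19 + 361)) = √(-32 + 347) = √315 = 3*√35)
10892 - L(o(8, 14)) = 10892 - 3*√35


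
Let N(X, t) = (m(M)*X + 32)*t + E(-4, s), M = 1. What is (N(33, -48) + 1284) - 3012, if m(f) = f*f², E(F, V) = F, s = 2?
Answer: -4852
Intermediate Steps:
m(f) = f³
N(X, t) = -4 + t*(32 + X) (N(X, t) = (1³*X + 32)*t - 4 = (1*X + 32)*t - 4 = (X + 32)*t - 4 = (32 + X)*t - 4 = t*(32 + X) - 4 = -4 + t*(32 + X))
(N(33, -48) + 1284) - 3012 = ((-4 + 32*(-48) + 33*(-48)) + 1284) - 3012 = ((-4 - 1536 - 1584) + 1284) - 3012 = (-3124 + 1284) - 3012 = -1840 - 3012 = -4852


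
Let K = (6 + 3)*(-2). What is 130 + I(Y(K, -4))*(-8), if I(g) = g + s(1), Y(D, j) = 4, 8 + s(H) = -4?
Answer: 194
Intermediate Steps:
s(H) = -12 (s(H) = -8 - 4 = -12)
K = -18 (K = 9*(-2) = -18)
I(g) = -12 + g (I(g) = g - 12 = -12 + g)
130 + I(Y(K, -4))*(-8) = 130 + (-12 + 4)*(-8) = 130 - 8*(-8) = 130 + 64 = 194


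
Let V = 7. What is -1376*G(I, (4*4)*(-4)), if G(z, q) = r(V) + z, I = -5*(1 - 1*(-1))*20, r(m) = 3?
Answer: 271072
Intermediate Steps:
I = -200 (I = -5*(1 + 1)*20 = -5*2*20 = -10*20 = -200)
G(z, q) = 3 + z
-1376*G(I, (4*4)*(-4)) = -1376*(3 - 200) = -1376*(-197) = 271072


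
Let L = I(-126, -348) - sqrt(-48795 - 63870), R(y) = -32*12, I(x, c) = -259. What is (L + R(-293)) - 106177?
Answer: -106820 - I*sqrt(112665) ≈ -1.0682e+5 - 335.66*I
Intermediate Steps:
R(y) = -384
L = -259 - I*sqrt(112665) (L = -259 - sqrt(-48795 - 63870) = -259 - sqrt(-112665) = -259 - I*sqrt(112665) ≈ -259.0 - 335.66*I)
(L + R(-293)) - 106177 = ((-259 - I*sqrt(112665)) - 384) - 106177 = (-643 - I*sqrt(112665)) - 106177 = -106820 - I*sqrt(112665)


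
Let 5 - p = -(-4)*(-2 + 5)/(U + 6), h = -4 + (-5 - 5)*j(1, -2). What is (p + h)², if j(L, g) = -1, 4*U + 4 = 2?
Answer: 9409/121 ≈ 77.760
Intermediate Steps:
U = -½ (U = -1 + (¼)*2 = -1 + ½ = -½ ≈ -0.50000)
h = 6 (h = -4 + (-5 - 5)*(-1) = -4 - 10*(-1) = -4 + 10 = 6)
p = 31/11 (p = 5 - (-1)*(-4*(-2 + 5)/(-½ + 6)) = 5 - (-1)*(-12/11/2) = 5 - (-1)*(-12*2/11) = 5 - (-1)*(-4*6/11) = 5 - (-1)*(-24)/11 = 5 - 1*24/11 = 5 - 24/11 = 31/11 ≈ 2.8182)
(p + h)² = (31/11 + 6)² = (97/11)² = 9409/121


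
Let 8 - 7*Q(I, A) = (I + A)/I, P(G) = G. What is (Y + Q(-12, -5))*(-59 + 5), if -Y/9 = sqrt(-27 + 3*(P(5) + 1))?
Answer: -711/14 + 1458*I ≈ -50.786 + 1458.0*I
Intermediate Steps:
Q(I, A) = 8/7 - (A + I)/(7*I) (Q(I, A) = 8/7 - (I + A)/(7*I) = 8/7 - (A + I)/(7*I))
Y = -27*I (Y = -9*sqrt(-27 + 3*(5 + 1)) = -9*sqrt(-27 + 3*6) = -9*sqrt(-27 + 18) = -27*I ≈ -27.0*I)
(Y + Q(-12, -5))*(-59 + 5) = (-27*I + (-12 - 1/7*(-5))/(-12))*(-59 + 5) = (-27*I - (-12 + 5/7)/12)*(-54) = (-27*I - 1/12*(-79/7))*(-54) = (-27*I + 79/84)*(-54) = (79/84 - 27*I)*(-54) = -711/14 + 1458*I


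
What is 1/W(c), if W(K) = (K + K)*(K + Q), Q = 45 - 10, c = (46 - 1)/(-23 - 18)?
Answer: -1681/125100 ≈ -0.013437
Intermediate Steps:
c = -45/41 (c = 45/(-41) = 45*(-1/41) = -45/41 ≈ -1.0976)
Q = 35
W(K) = 2*K*(35 + K) (W(K) = (K + K)*(K + 35) = (2*K)*(35 + K) = 2*K*(35 + K))
1/W(c) = 1/(2*(-45/41)*(35 - 45/41)) = 1/(2*(-45/41)*(1390/41)) = 1/(-125100/1681) = -1681/125100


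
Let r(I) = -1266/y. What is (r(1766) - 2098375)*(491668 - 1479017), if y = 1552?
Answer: 1607739508302917/776 ≈ 2.0718e+12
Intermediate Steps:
r(I) = -633/776 (r(I) = -1266/1552 = -1266*1/1552 = -633/776)
(r(1766) - 2098375)*(491668 - 1479017) = (-633/776 - 2098375)*(491668 - 1479017) = -1628339633/776*(-987349) = 1607739508302917/776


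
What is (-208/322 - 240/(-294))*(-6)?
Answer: -1152/1127 ≈ -1.0222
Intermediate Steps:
(-208/322 - 240/(-294))*(-6) = (-208*1/322 - 240*(-1/294))*(-6) = (-104/161 + 40/49)*(-6) = (192/1127)*(-6) = -1152/1127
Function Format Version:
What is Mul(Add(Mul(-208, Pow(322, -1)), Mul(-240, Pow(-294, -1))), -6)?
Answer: Rational(-1152, 1127) ≈ -1.0222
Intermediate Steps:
Mul(Add(Mul(-208, Pow(322, -1)), Mul(-240, Pow(-294, -1))), -6) = Mul(Add(Mul(-208, Rational(1, 322)), Mul(-240, Rational(-1, 294))), -6) = Mul(Add(Rational(-104, 161), Rational(40, 49)), -6) = Mul(Rational(192, 1127), -6) = Rational(-1152, 1127)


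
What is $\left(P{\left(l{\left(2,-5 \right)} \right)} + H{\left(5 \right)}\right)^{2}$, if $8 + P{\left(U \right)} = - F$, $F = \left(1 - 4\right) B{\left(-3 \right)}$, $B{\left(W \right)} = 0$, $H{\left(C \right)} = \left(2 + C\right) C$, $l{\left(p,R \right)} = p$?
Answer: $729$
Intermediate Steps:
$H{\left(C \right)} = C \left(2 + C\right)$
$F = 0$ ($F = \left(1 - 4\right) 0 = \left(-3\right) 0 = 0$)
$P{\left(U \right)} = -8$ ($P{\left(U \right)} = -8 - 0 = -8 + 0 = -8$)
$\left(P{\left(l{\left(2,-5 \right)} \right)} + H{\left(5 \right)}\right)^{2} = \left(-8 + 5 \left(2 + 5\right)\right)^{2} = \left(-8 + 5 \cdot 7\right)^{2} = \left(-8 + 35\right)^{2} = 27^{2} = 729$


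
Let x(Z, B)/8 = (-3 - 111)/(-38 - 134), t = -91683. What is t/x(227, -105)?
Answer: -1314123/76 ≈ -17291.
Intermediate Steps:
x(Z, B) = 228/43 (x(Z, B) = 8*((-3 - 111)/(-38 - 134)) = 8*(-114/(-172)) = 8*(-114*(-1/172)) = 8*(57/86) = 228/43)
t/x(227, -105) = -91683/228/43 = -91683*43/228 = -1314123/76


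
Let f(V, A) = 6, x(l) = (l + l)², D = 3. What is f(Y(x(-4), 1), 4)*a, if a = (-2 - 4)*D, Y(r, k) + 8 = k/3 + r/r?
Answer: -108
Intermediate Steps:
x(l) = 4*l² (x(l) = (2*l)² = 4*l²)
Y(r, k) = -7 + k/3 (Y(r, k) = -8 + (k/3 + r/r) = -8 + (k*(⅓) + 1) = -8 + (k/3 + 1) = -8 + (1 + k/3) = -7 + k/3)
a = -18 (a = (-2 - 4)*3 = -6*3 = -18)
f(Y(x(-4), 1), 4)*a = 6*(-18) = -108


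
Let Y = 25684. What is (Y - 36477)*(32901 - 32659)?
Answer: -2611906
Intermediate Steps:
(Y - 36477)*(32901 - 32659) = (25684 - 36477)*(32901 - 32659) = -10793*242 = -2611906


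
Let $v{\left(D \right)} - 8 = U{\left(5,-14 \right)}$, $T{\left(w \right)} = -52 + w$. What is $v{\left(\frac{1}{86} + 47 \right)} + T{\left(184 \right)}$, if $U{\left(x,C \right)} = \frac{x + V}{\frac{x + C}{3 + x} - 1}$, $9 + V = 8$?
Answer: $\frac{2348}{17} \approx 138.12$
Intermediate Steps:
$V = -1$ ($V = -9 + 8 = -1$)
$U{\left(x,C \right)} = \frac{-1 + x}{-1 + \frac{C + x}{3 + x}}$ ($U{\left(x,C \right)} = \frac{x - 1}{\frac{x + C}{3 + x} - 1} = \frac{-1 + x}{\frac{C + x}{3 + x} - 1} = \frac{-1 + x}{-1 + \frac{C + x}{3 + x}}$)
$v{\left(D \right)} = \frac{104}{17}$ ($v{\left(D \right)} = 8 + \frac{-3 + 5^{2} + 2 \cdot 5}{-3 - 14} = 8 + \frac{-3 + 25 + 10}{-17} = 8 - \frac{32}{17} = \frac{104}{17}$)
$v{\left(\frac{1}{86} + 47 \right)} + T{\left(184 \right)} = \frac{104}{17} + \left(-52 + 184\right) = \frac{104}{17} + 132 = \frac{2348}{17}$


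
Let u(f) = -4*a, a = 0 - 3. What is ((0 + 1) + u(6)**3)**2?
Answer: 2989441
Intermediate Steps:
a = -3
u(f) = 12 (u(f) = -4*(-3) = 12)
((0 + 1) + u(6)**3)**2 = ((0 + 1) + 12**3)**2 = (1 + 1728)**2 = 1729**2 = 2989441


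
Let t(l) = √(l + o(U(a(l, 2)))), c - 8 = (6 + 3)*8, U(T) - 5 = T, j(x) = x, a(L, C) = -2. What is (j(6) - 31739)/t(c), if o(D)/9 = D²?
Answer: -31733*√161/161 ≈ -2500.9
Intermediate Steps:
U(T) = 5 + T
o(D) = 9*D²
c = 80 (c = 8 + (6 + 3)*8 = 8 + 9*8 = 8 + 72 = 80)
t(l) = √(81 + l) (t(l) = √(l + 9*(5 - 2)²) = √(l + 9*3²) = √(l + 9*9) = √(l + 81) = √(81 + l))
(j(6) - 31739)/t(c) = (6 - 31739)/(√(81 + 80)) = -31733*√161/161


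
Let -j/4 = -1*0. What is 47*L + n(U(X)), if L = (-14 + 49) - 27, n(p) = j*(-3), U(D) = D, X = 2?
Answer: 376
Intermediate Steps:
j = 0 (j = -(-4)*0 = -4*0 = 0)
n(p) = 0 (n(p) = 0*(-3) = 0)
L = 8 (L = 35 - 27 = 8)
47*L + n(U(X)) = 47*8 + 0 = 376 + 0 = 376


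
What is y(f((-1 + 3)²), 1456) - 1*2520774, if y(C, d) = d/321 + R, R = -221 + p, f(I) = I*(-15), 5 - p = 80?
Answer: -809262014/321 ≈ -2.5211e+6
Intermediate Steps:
p = -75 (p = 5 - 1*80 = 5 - 80 = -75)
f(I) = -15*I
R = -296 (R = -221 - 75 = -296)
y(C, d) = -296 + d/321 (y(C, d) = d/321 - 296 = -296 + d/321)
y(f((-1 + 3)²), 1456) - 1*2520774 = (-296 + (1/321)*1456) - 1*2520774 = (-296 + 1456/321) - 2520774 = -93560/321 - 2520774 = -809262014/321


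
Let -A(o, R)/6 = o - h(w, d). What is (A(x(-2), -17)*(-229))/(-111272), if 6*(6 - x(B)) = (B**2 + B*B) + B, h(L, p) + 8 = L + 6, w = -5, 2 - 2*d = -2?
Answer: -2061/13909 ≈ -0.14818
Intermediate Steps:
d = 2 (d = 1 - 1/2*(-2) = 1 + 1 = 2)
h(L, p) = -2 + L (h(L, p) = -8 + (L + 6) = -8 + (6 + L) = -2 + L)
x(B) = 6 - B**2/3 - B/6 (x(B) = 6 - ((B**2 + B*B) + B)/6 = 6 - ((B**2 + B**2) + B)/6 = 6 - (2*B**2 + B)/6 = 6 - (B + 2*B**2)/6 = 6 + (-B**2/3 - B/6) = 6 - B**2/3 - B/6)
A(o, R) = -42 - 6*o (A(o, R) = -6*(o - (-2 - 5)) = -6*(o - 1*(-7)) = -6*(o + 7) = -6*(7 + o) = -42 - 6*o)
(A(x(-2), -17)*(-229))/(-111272) = ((-42 - 6*(6 - 1/3*(-2)**2 - 1/6*(-2)))*(-229))/(-111272) = ((-42 - 6*(6 - 1/3*4 + 1/3))*(-229))*(-1/111272) = ((-42 - 6*(6 - 4/3 + 1/3))*(-229))*(-1/111272) = ((-42 - 6*5)*(-229))*(-1/111272) = ((-42 - 30)*(-229))*(-1/111272) = -72*(-229)*(-1/111272) = 16488*(-1/111272) = -2061/13909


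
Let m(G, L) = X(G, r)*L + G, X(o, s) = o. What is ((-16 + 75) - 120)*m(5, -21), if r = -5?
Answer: 6100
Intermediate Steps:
m(G, L) = G + G*L (m(G, L) = G*L + G = G + G*L)
((-16 + 75) - 120)*m(5, -21) = ((-16 + 75) - 120)*(5*(1 - 21)) = (59 - 120)*(5*(-20)) = -61*(-100) = 6100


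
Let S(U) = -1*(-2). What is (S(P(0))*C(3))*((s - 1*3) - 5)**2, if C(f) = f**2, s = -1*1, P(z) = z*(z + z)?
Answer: 1458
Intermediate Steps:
P(z) = 2*z**2 (P(z) = z*(2*z) = 2*z**2)
s = -1
S(U) = 2
(S(P(0))*C(3))*((s - 1*3) - 5)**2 = (2*3**2)*((-1 - 1*3) - 5)**2 = (2*9)*((-1 - 3) - 5)**2 = 18*(-4 - 5)**2 = 18*(-9)**2 = 18*81 = 1458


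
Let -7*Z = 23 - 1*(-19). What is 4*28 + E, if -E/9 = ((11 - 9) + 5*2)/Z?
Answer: 130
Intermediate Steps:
Z = -6 (Z = -(23 - 1*(-19))/7 = -(23 + 19)/7 = -⅐*42 = -6)
E = 18 (E = -9*((11 - 9) + 5*2)/(-6) = -9*(2 + 10)*(-1)/6 = -108*(-1)/6 = -9*(-2) = 18)
4*28 + E = 4*28 + 18 = 112 + 18 = 130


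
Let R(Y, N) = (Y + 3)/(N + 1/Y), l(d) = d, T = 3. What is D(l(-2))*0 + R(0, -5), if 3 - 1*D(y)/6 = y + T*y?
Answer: 0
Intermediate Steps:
D(y) = 18 - 24*y (D(y) = 18 - 6*(y + 3*y) = 18 - 24*y)
R(Y, N) = (3 + Y)/(N + 1/Y)
D(l(-2))*0 + R(0, -5) = (18 - 24*(-2))*0 + 0*(3 + 0)/(1 - 5*0) = (18 + 48)*0 + 0*3/(1 + 0) = 66*0 + 0*3/1 = 0 + 0*1*3 = 0 + 0 = 0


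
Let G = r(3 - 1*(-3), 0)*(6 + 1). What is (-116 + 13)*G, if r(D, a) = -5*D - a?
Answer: 21630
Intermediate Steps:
r(D, a) = -a - 5*D
G = -210 (G = (-1*0 - 5*(3 - 1*(-3)))*(6 + 1) = (0 - 5*(3 + 3))*7 = (0 - 5*6)*7 = (0 - 30)*7 = -30*7 = -210)
(-116 + 13)*G = (-116 + 13)*(-210) = -103*(-210) = 21630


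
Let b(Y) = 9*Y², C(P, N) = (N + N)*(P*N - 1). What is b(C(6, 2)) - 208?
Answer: 17216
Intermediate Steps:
C(P, N) = 2*N*(-1 + N*P) (C(P, N) = (2*N)*(N*P - 1) = (2*N)*(-1 + N*P) = 2*N*(-1 + N*P))
b(C(6, 2)) - 208 = 9*(2*2*(-1 + 2*6))² - 208 = 9*(2*2*(-1 + 12))² - 208 = 9*(2*2*11)² - 208 = 9*44² - 208 = 9*1936 - 208 = 17424 - 208 = 17216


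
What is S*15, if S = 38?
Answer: 570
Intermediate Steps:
S*15 = 38*15 = 570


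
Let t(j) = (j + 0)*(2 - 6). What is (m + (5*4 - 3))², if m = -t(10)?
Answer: 3249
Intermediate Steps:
t(j) = -4*j (t(j) = j*(-4) = -4*j)
m = 40 (m = -(-4)*10 = -1*(-40) = 40)
(m + (5*4 - 3))² = (40 + (5*4 - 3))² = (40 + (20 - 3))² = (40 + 17)² = 57² = 3249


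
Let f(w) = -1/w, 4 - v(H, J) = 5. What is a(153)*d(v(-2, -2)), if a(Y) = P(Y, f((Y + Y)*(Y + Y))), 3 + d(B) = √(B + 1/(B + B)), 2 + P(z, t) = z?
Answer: -453 + 151*I*√6/2 ≈ -453.0 + 184.94*I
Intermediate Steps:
v(H, J) = -1 (v(H, J) = 4 - 1*5 = 4 - 5 = -1)
P(z, t) = -2 + z
d(B) = -3 + √(B + 1/(2*B)) (d(B) = -3 + √(B + 1/(B + B)) = -3 + √(B + 1/(2*B)))
a(Y) = -2 + Y
a(153)*d(v(-2, -2)) = (-2 + 153)*(-3 + √(2/(-1) + 4*(-1))/2) = 151*(-3 + √(2*(-1) - 4)/2) = 151*(-3 + √(-2 - 4)/2) = 151*(-3 + √(-6)/2) = 151*(-3 + (I*√6)/2) = 151*(-3 + I*√6/2) = -453 + 151*I*√6/2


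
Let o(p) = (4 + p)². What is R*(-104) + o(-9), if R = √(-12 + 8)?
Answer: 25 - 208*I ≈ 25.0 - 208.0*I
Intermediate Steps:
R = 2*I (R = √(-4) = 2*I ≈ 2.0*I)
R*(-104) + o(-9) = (2*I)*(-104) + (4 - 9)² = -208*I + (-5)² = -208*I + 25 = 25 - 208*I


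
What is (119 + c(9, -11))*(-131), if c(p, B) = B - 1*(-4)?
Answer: -14672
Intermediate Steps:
c(p, B) = 4 + B (c(p, B) = B + 4 = 4 + B)
(119 + c(9, -11))*(-131) = (119 + (4 - 11))*(-131) = (119 - 7)*(-131) = 112*(-131) = -14672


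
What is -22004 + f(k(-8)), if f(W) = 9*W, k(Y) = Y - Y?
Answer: -22004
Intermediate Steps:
k(Y) = 0
-22004 + f(k(-8)) = -22004 + 9*0 = -22004 + 0 = -22004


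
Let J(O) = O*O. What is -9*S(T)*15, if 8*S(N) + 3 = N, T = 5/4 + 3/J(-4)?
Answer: 3375/128 ≈ 26.367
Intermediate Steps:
J(O) = O²
T = 23/16 (T = 5/4 + 3/((-4)²) = 5*(¼) + 3/16 = 5/4 + 3*(1/16) = 5/4 + 3/16 = 23/16 ≈ 1.4375)
S(N) = -3/8 + N/8
-9*S(T)*15 = -9*(-3/8 + (⅛)*(23/16))*15 = -9*(-3/8 + 23/128)*15 = -9*(-25/128)*15 = (225/128)*15 = 3375/128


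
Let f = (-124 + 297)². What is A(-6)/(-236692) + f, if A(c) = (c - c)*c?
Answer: 29929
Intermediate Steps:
A(c) = 0 (A(c) = 0*c = 0)
f = 29929 (f = 173² = 29929)
A(-6)/(-236692) + f = 0/(-236692) + 29929 = 0*(-1/236692) + 29929 = 0 + 29929 = 29929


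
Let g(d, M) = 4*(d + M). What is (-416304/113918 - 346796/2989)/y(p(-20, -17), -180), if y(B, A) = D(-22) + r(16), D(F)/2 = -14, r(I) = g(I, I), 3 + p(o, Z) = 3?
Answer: -727689989/608037325 ≈ -1.1968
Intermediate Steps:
p(o, Z) = 0 (p(o, Z) = -3 + 3 = 0)
g(d, M) = 4*M + 4*d (g(d, M) = 4*(M + d) = 4*M + 4*d)
r(I) = 8*I (r(I) = 4*I + 4*I = 8*I)
D(F) = -28 (D(F) = 2*(-14) = -28)
y(B, A) = 100 (y(B, A) = -28 + 8*16 = -28 + 128 = 100)
(-416304/113918 - 346796/2989)/y(p(-20, -17), -180) = (-416304/113918 - 346796/2989)/100 = (-416304*1/113918 - 346796*1/2989)*(1/100) = (-29736/8137 - 346796/2989)*(1/100) = -2910759956/24321493*1/100 = -727689989/608037325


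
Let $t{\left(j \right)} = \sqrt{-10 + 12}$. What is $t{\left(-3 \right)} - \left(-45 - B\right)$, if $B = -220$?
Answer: $-175 + \sqrt{2} \approx -173.59$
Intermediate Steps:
$t{\left(j \right)} = \sqrt{2}$
$t{\left(-3 \right)} - \left(-45 - B\right) = \sqrt{2} - \left(-45 - -220\right) = \sqrt{2} - \left(-45 + 220\right) = \sqrt{2} - 175 = -175 + \sqrt{2}$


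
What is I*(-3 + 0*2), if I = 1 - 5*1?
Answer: 12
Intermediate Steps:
I = -4 (I = 1 - 5 = -4)
I*(-3 + 0*2) = -4*(-3 + 0*2) = -4*(-3 + 0) = -4*(-3) = 12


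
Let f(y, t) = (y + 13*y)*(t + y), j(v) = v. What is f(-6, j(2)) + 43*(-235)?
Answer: -9769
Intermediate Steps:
f(y, t) = 14*y*(t + y) (f(y, t) = (14*y)*(t + y) = 14*y*(t + y))
f(-6, j(2)) + 43*(-235) = 14*(-6)*(2 - 6) + 43*(-235) = 14*(-6)*(-4) - 10105 = 336 - 10105 = -9769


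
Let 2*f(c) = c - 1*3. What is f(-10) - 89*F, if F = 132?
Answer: -23509/2 ≈ -11755.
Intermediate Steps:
f(c) = -3/2 + c/2 (f(c) = (c - 1*3)/2 = (c - 3)/2 = (-3 + c)/2 = -3/2 + c/2)
f(-10) - 89*F = (-3/2 + (½)*(-10)) - 89*132 = (-3/2 - 5) - 11748 = -13/2 - 11748 = -23509/2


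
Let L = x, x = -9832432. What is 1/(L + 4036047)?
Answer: -1/5796385 ≈ -1.7252e-7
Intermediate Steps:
L = -9832432
1/(L + 4036047) = 1/(-9832432 + 4036047) = 1/(-5796385) = -1/5796385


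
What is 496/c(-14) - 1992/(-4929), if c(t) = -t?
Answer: 412112/11501 ≈ 35.833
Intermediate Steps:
496/c(-14) - 1992/(-4929) = 496/((-1*(-14))) - 1992/(-4929) = 496/14 - 1992*(-1/4929) = 496*(1/14) + 664/1643 = 248/7 + 664/1643 = 412112/11501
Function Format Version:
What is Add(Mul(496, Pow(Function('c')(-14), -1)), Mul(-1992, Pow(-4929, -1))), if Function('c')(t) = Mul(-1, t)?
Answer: Rational(412112, 11501) ≈ 35.833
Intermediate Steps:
Add(Mul(496, Pow(Function('c')(-14), -1)), Mul(-1992, Pow(-4929, -1))) = Add(Mul(496, Pow(Mul(-1, -14), -1)), Mul(-1992, Pow(-4929, -1))) = Add(Mul(496, Pow(14, -1)), Mul(-1992, Rational(-1, 4929))) = Add(Mul(496, Rational(1, 14)), Rational(664, 1643)) = Add(Rational(248, 7), Rational(664, 1643)) = Rational(412112, 11501)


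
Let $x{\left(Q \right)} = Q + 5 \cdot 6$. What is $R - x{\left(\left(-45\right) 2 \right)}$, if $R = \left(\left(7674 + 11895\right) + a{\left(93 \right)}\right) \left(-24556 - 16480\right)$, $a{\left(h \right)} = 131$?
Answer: $-808409140$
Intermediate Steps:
$x{\left(Q \right)} = 30 + Q$ ($x{\left(Q \right)} = Q + 30 = 30 + Q$)
$R = -808409200$ ($R = \left(\left(7674 + 11895\right) + 131\right) \left(-24556 - 16480\right) = \left(19569 + 131\right) \left(-41036\right) = 19700 \left(-41036\right) = -808409200$)
$R - x{\left(\left(-45\right) 2 \right)} = -808409200 - \left(30 - 90\right) = -808409200 - -60 = -808409200 + 60 = -808409140$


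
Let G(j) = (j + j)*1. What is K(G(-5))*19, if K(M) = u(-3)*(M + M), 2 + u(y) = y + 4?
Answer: 380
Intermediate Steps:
G(j) = 2*j (G(j) = (2*j)*1 = 2*j)
u(y) = 2 + y (u(y) = -2 + (y + 4) = -2 + (4 + y) = 2 + y)
K(M) = -2*M (K(M) = (2 - 3)*(M + M) = -2*M)
K(G(-5))*19 = -4*(-5)*19 = -2*(-10)*19 = 20*19 = 380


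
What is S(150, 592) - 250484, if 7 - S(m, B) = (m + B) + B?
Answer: -251811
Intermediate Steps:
S(m, B) = 7 - m - 2*B (S(m, B) = 7 - ((m + B) + B) = 7 - ((B + m) + B) = 7 - (m + 2*B) = 7 + (-m - 2*B) = 7 - m - 2*B)
S(150, 592) - 250484 = (7 - 1*150 - 2*592) - 250484 = (7 - 150 - 1184) - 250484 = -1327 - 250484 = -251811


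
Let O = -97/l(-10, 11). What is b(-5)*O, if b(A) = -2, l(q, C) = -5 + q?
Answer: -194/15 ≈ -12.933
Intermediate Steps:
O = 97/15 (O = -97/(-5 - 10) = -97/(-15) = -97*(-1/15) = 97/15 ≈ 6.4667)
b(-5)*O = -2*97/15 = -194/15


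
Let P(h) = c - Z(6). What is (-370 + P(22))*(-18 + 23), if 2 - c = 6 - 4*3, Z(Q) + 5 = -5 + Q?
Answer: -1790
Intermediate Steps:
Z(Q) = -10 + Q (Z(Q) = -5 + (-5 + Q) = -10 + Q)
c = 8 (c = 2 - (6 - 4*3) = 2 - (6 - 12) = 2 - 1*(-6) = 2 + 6 = 8)
P(h) = 12 (P(h) = 8 - (-10 + 6) = 8 - 1*(-4) = 8 + 4 = 12)
(-370 + P(22))*(-18 + 23) = (-370 + 12)*(-18 + 23) = -358*5 = -1790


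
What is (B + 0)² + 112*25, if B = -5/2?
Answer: 11225/4 ≈ 2806.3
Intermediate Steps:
B = -5/2 (B = -5*½ = -5/2 ≈ -2.5000)
(B + 0)² + 112*25 = (-5/2 + 0)² + 112*25 = (-5/2)² + 2800 = 25/4 + 2800 = 11225/4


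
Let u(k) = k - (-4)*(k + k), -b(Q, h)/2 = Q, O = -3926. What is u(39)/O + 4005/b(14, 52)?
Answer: -605133/4228 ≈ -143.13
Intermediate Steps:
b(Q, h) = -2*Q
u(k) = 9*k (u(k) = k - (-4)*2*k = k - (-8)*k = k + 8*k = 9*k)
u(39)/O + 4005/b(14, 52) = (9*39)/(-3926) + 4005/((-2*14)) = 351*(-1/3926) + 4005/(-28) = -27/302 + 4005*(-1/28) = -27/302 - 4005/28 = -605133/4228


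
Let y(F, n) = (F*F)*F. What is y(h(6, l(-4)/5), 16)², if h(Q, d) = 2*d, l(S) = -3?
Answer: 46656/15625 ≈ 2.9860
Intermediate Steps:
y(F, n) = F³ (y(F, n) = F²*F = F³)
y(h(6, l(-4)/5), 16)² = ((2*(-3/5))³)² = ((2*(-3*⅕))³)² = ((2*(-⅗))³)² = ((-6/5)³)² = (-216/125)² = 46656/15625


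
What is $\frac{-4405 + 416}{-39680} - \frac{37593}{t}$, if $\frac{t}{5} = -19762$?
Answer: $\frac{188584333}{392078080} \approx 0.48099$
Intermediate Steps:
$t = -98810$ ($t = 5 \left(-19762\right) = -98810$)
$\frac{-4405 + 416}{-39680} - \frac{37593}{t} = \frac{-4405 + 416}{-39680} - \frac{37593}{-98810} = \left(-3989\right) \left(- \frac{1}{39680}\right) - - \frac{37593}{98810} = \frac{3989}{39680} + \frac{37593}{98810} = \frac{188584333}{392078080}$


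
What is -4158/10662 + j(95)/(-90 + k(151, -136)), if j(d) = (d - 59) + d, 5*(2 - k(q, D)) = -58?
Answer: -1428661/678814 ≈ -2.1046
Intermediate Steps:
k(q, D) = 68/5 (k(q, D) = 2 - ⅕*(-58) = 2 + 58/5 = 68/5)
j(d) = -59 + 2*d (j(d) = (-59 + d) + d = -59 + 2*d)
-4158/10662 + j(95)/(-90 + k(151, -136)) = -4158/10662 + (-59 + 2*95)/(-90 + 68/5) = -4158*1/10662 + (-59 + 190)/(-382/5) = -693/1777 + 131*(-5/382) = -693/1777 - 655/382 = -1428661/678814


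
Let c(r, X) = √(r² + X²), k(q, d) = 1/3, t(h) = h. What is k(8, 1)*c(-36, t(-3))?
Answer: √145 ≈ 12.042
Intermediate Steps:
k(q, d) = ⅓
c(r, X) = √(X² + r²)
k(8, 1)*c(-36, t(-3)) = √((-3)² + (-36)²)/3 = √(9 + 1296)/3 = √1305/3 = (3*√145)/3 = √145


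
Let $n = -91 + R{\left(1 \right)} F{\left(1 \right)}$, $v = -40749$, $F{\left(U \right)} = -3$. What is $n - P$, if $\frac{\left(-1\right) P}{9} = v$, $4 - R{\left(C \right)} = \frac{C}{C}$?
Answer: $-366841$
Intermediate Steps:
$R{\left(C \right)} = 3$ ($R{\left(C \right)} = 4 - \frac{C}{C} = 4 - 1 = 3$)
$n = -100$ ($n = -91 + 3 \left(-3\right) = -91 - 9 = -100$)
$P = 366741$ ($P = \left(-9\right) \left(-40749\right) = 366741$)
$n - P = -100 - 366741 = -366841$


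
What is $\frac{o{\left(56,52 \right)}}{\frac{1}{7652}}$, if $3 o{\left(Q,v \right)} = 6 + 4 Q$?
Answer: $\frac{1759960}{3} \approx 5.8665 \cdot 10^{5}$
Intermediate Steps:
$o{\left(Q,v \right)} = 2 + \frac{4 Q}{3}$ ($o{\left(Q,v \right)} = \frac{6 + 4 Q}{3} = 2 + \frac{4 Q}{3}$)
$\frac{o{\left(56,52 \right)}}{\frac{1}{7652}} = \frac{2 + \frac{4}{3} \cdot 56}{\frac{1}{7652}} = \left(2 + \frac{224}{3}\right) \frac{1}{\frac{1}{7652}} = \frac{230}{3} \cdot 7652 = \frac{1759960}{3}$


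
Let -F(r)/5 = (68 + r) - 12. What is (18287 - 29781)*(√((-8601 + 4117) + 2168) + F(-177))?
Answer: -6953870 - 22988*I*√579 ≈ -6.9539e+6 - 5.5315e+5*I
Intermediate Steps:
F(r) = -280 - 5*r (F(r) = -5*((68 + r) - 12) = -5*(56 + r) = -280 - 5*r)
(18287 - 29781)*(√((-8601 + 4117) + 2168) + F(-177)) = (18287 - 29781)*(√((-8601 + 4117) + 2168) + (-280 - 5*(-177))) = -11494*(√(-4484 + 2168) + (-280 + 885)) = -11494*(√(-2316) + 605) = -11494*(2*I*√579 + 605) = -11494*(605 + 2*I*√579) = -6953870 - 22988*I*√579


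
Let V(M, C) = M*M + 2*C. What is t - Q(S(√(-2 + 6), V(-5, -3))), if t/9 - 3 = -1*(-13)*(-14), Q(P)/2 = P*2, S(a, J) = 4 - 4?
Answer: -1611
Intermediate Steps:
V(M, C) = M² + 2*C
S(a, J) = 0
Q(P) = 4*P (Q(P) = 2*(P*2) = 2*(2*P) = 4*P)
t = -1611 (t = 27 + 9*(-1*(-13)*(-14)) = 27 + 9*(13*(-14)) = 27 + 9*(-182) = 27 - 1638 = -1611)
t - Q(S(√(-2 + 6), V(-5, -3))) = -1611 - 4*0 = -1611 - 1*0 = -1611 + 0 = -1611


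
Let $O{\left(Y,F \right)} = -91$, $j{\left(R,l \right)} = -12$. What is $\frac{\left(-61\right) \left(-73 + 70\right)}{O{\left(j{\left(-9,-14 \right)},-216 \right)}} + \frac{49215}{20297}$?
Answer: $\frac{764214}{1847027} \approx 0.41375$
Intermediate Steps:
$\frac{\left(-61\right) \left(-73 + 70\right)}{O{\left(j{\left(-9,-14 \right)},-216 \right)}} + \frac{49215}{20297} = \frac{\left(-61\right) \left(-73 + 70\right)}{-91} + \frac{49215}{20297} = \left(-61\right) \left(-3\right) \left(- \frac{1}{91}\right) + 49215 \cdot \frac{1}{20297} = 183 \left(- \frac{1}{91}\right) + \frac{49215}{20297} = - \frac{183}{91} + \frac{49215}{20297} = \frac{764214}{1847027}$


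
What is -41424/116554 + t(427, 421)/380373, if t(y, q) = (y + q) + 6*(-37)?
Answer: -7841804174/22166997321 ≈ -0.35376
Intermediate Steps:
t(y, q) = -222 + q + y (t(y, q) = (q + y) - 222 = -222 + q + y)
-41424/116554 + t(427, 421)/380373 = -41424/116554 + (-222 + 421 + 427)/380373 = -41424*1/116554 + 626*(1/380373) = -20712/58277 + 626/380373 = -7841804174/22166997321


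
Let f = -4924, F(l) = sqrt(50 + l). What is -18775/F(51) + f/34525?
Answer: -4924/34525 - 18775*sqrt(101)/101 ≈ -1868.3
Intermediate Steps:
-18775/F(51) + f/34525 = -18775/sqrt(50 + 51) - 4924/34525 = -18775*sqrt(101)/101 - 4924*1/34525 = -18775*sqrt(101)/101 - 4924/34525 = -4924/34525 - 18775*sqrt(101)/101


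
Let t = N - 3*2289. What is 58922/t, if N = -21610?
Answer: -58922/28477 ≈ -2.0691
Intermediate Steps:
t = -28477 (t = -21610 - 3*2289 = -21610 - 1*6867 = -21610 - 6867 = -28477)
58922/t = 58922/(-28477) = 58922*(-1/28477) = -58922/28477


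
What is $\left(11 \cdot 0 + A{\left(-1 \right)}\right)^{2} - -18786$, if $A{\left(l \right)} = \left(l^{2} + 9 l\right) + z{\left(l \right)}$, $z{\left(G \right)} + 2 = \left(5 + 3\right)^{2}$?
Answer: $21702$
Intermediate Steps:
$z{\left(G \right)} = 62$ ($z{\left(G \right)} = -2 + \left(5 + 3\right)^{2} = -2 + 8^{2} = -2 + 64 = 62$)
$A{\left(l \right)} = 62 + l^{2} + 9 l$ ($A{\left(l \right)} = \left(l^{2} + 9 l\right) + 62 = 62 + l^{2} + 9 l$)
$\left(11 \cdot 0 + A{\left(-1 \right)}\right)^{2} - -18786 = \left(11 \cdot 0 + \left(62 + \left(-1\right)^{2} + 9 \left(-1\right)\right)\right)^{2} - -18786 = \left(0 + \left(62 + 1 - 9\right)\right)^{2} + 18786 = \left(0 + 54\right)^{2} + 18786 = 54^{2} + 18786 = 2916 + 18786 = 21702$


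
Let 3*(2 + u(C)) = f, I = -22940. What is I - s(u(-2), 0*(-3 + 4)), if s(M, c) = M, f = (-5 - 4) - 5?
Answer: -68800/3 ≈ -22933.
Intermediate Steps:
f = -14 (f = -9 - 5 = -14)
u(C) = -20/3 (u(C) = -2 + (⅓)*(-14) = -2 - 14/3 = -20/3)
I - s(u(-2), 0*(-3 + 4)) = -22940 - 1*(-20/3) = -22940 + 20/3 = -68800/3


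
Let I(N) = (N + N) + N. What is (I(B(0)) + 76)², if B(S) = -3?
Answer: 4489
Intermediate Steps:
I(N) = 3*N (I(N) = 2*N + N = 3*N)
(I(B(0)) + 76)² = (3*(-3) + 76)² = (-9 + 76)² = 67² = 4489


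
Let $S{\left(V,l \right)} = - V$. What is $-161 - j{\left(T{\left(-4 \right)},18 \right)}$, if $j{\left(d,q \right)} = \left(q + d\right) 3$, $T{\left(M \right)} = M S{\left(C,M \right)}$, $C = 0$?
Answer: $-215$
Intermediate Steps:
$T{\left(M \right)} = 0$ ($T{\left(M \right)} = M \left(\left(-1\right) 0\right) = M 0 = 0$)
$j{\left(d,q \right)} = 3 d + 3 q$ ($j{\left(d,q \right)} = \left(d + q\right) 3 = 3 d + 3 q$)
$-161 - j{\left(T{\left(-4 \right)},18 \right)} = -161 - \left(3 \cdot 0 + 3 \cdot 18\right) = -161 - \left(0 + 54\right) = -161 - 54 = -215$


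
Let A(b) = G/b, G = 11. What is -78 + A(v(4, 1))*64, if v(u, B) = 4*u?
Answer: -34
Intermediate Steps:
A(b) = 11/b
-78 + A(v(4, 1))*64 = -78 + (11/((4*4)))*64 = -78 + (11/16)*64 = -78 + 44 = -34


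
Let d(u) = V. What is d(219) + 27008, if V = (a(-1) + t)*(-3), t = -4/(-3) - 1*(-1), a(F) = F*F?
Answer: 26998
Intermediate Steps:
a(F) = F**2
t = 7/3 (t = -4*(-1/3) + 1 = 4/3 + 1 = 7/3 ≈ 2.3333)
V = -10 (V = ((-1)**2 + 7/3)*(-3) = (1 + 7/3)*(-3) = (10/3)*(-3) = -10)
d(u) = -10
d(219) + 27008 = -10 + 27008 = 26998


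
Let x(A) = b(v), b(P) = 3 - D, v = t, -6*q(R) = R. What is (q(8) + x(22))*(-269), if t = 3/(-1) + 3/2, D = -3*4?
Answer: -11029/3 ≈ -3676.3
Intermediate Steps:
D = -12
t = -3/2 (t = 3*(-1) + 3*(½) = -3 + 3/2 = -3/2 ≈ -1.5000)
q(R) = -R/6
v = -3/2 ≈ -1.5000
b(P) = 15 (b(P) = 3 - 1*(-12) = 3 + 12 = 15)
x(A) = 15
(q(8) + x(22))*(-269) = (-⅙*8 + 15)*(-269) = (-4/3 + 15)*(-269) = (41/3)*(-269) = -11029/3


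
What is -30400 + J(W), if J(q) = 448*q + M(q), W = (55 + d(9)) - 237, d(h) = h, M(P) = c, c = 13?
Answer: -107891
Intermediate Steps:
M(P) = 13
W = -173 (W = (55 + 9) - 237 = 64 - 237 = -173)
J(q) = 13 + 448*q (J(q) = 448*q + 13 = 13 + 448*q)
-30400 + J(W) = -30400 + (13 + 448*(-173)) = -30400 + (13 - 77504) = -30400 - 77491 = -107891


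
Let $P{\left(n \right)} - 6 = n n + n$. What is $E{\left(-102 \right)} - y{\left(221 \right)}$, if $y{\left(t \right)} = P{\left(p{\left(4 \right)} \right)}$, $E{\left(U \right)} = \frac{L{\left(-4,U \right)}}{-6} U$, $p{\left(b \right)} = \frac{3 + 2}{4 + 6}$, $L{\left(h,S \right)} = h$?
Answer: $- \frac{299}{4} \approx -74.75$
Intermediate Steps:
$p{\left(b \right)} = \frac{1}{2}$ ($p{\left(b \right)} = \frac{5}{10} = 5 \cdot \frac{1}{10} = \frac{1}{2}$)
$P{\left(n \right)} = 6 + n + n^{2}$ ($P{\left(n \right)} = 6 + \left(n n + n\right) = 6 + \left(n^{2} + n\right) = 6 + \left(n + n^{2}\right) = 6 + n + n^{2}$)
$E{\left(U \right)} = \frac{2 U}{3}$ ($E{\left(U \right)} = - \frac{4}{-6} U = \left(-4\right) \left(- \frac{1}{6}\right) U = \frac{2 U}{3}$)
$y{\left(t \right)} = \frac{27}{4}$ ($y{\left(t \right)} = 6 + \frac{1}{2} + \left(\frac{1}{2}\right)^{2} = 6 + \frac{1}{2} + \frac{1}{4} = \frac{27}{4}$)
$E{\left(-102 \right)} - y{\left(221 \right)} = \frac{2}{3} \left(-102\right) - \frac{27}{4} = -68 - \frac{27}{4} = - \frac{299}{4}$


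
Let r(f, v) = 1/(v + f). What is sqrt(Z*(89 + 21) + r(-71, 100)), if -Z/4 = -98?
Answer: sqrt(36263949)/29 ≈ 207.65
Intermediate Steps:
Z = 392 (Z = -4*(-98) = 392)
r(f, v) = 1/(f + v)
sqrt(Z*(89 + 21) + r(-71, 100)) = sqrt(392*(89 + 21) + 1/(-71 + 100)) = sqrt(392*110 + 1/29) = sqrt(43120 + 1/29) = sqrt(1250481/29) = sqrt(36263949)/29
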